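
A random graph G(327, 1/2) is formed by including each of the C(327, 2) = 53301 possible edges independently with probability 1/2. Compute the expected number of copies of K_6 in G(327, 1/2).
E[# K_6] = C(327, 6) · (1/2)^C(6, 2) = 1621509963255 / 2^15 ≈ 49484556.984100

For each 6-subset S of vertices (there are C(327, 6) = 1621509963255 such S), let X_S = 1 if S induces a K_6 (all C(6, 2) = 15 edges present). Then P(X_S = 1) = (1/2)^15 = 1/32768. By linearity of expectation, E[# K_6] = C(327, 6) · (1/2)^15 = 1621509963255 / 32768 ≈ 49484556.984100.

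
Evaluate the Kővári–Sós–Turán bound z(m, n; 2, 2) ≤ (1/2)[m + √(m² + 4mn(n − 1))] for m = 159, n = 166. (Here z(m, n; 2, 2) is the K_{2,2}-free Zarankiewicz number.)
z(159, 166; 2, 2) ≤ (1/2)[159 + √(159² + 4·159·166·165)] = (1/2)[159 + √17445321] = 2167.8798

Kővári–Sós–Turán: let r_1, ..., r_159 be the row sums and z = Σ r_i the total number of 1s. Each pair of columns can share at most one row with both entries 1 (else a 2×2 all-ones block appears), so Σ_i C(r_i, 2) ≤ C(166, 2) = 13695. By convexity Σ_i C(r_i, 2) ≥ 159·C(z/159, 2) = z(z − 159)/(2·159), giving z² − 159z − 159·166·165 ≤ 0 and hence z ≤ (1/2)[159 + √(25281 + 4·4355010)] = (1/2)[159 + √17445321] ≈ (1/2)(159 + 4176.7596) = 2167.8798.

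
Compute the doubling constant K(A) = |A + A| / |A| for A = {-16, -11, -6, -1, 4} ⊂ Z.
K = |A + A| / |A| = 9/5

Enumerate A + A = {a + b : a, b ∈ A}. With |A| = 5, there are |A|^2 = 25 ordered sum pairs; collecting distinct values, A + A = {-32, -27, -22, -17, -12, -7, -2, 3, 8}, so |A + A| = 9. Thus K = 9/5. Here |A + A| = 2|A| − 1 = 9, the minimum possible — so K = 9/5 is minimal, which holds iff A is an arithmetic progression.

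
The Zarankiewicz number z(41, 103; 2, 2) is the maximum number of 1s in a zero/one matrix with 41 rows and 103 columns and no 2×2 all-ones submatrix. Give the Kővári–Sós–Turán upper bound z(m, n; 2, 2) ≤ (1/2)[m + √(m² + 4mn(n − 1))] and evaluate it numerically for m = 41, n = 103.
z(41, 103; 2, 2) ≤ (1/2)[41 + √(41² + 4·41·103·102)] = (1/2)[41 + √1724665] = 677.1325

Kővári–Sós–Turán: let r_1, ..., r_41 be the row sums and z = Σ r_i the total number of 1s. Each pair of columns can share at most one row with both entries 1 (else a 2×2 all-ones block appears), so Σ_i C(r_i, 2) ≤ C(103, 2) = 5253. By convexity Σ_i C(r_i, 2) ≥ 41·C(z/41, 2) = z(z − 41)/(2·41), giving z² − 41z − 41·103·102 ≤ 0 and hence z ≤ (1/2)[41 + √(1681 + 4·430746)] = (1/2)[41 + √1724665] ≈ (1/2)(41 + 1313.265) = 677.1325.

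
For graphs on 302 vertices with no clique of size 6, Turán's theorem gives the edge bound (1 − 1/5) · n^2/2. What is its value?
Turán density bound = (4/5) · 302^2/2 = 182408/5 ≈ 36481.6

Turán's theorem: ex(n, K_{r+1}) is achieved by the complete r-partite Turán graph T(n, r) with parts as balanced as possible, and is at most (1 − 1/r) · n^2/2. For r = 5, n = 302: the density bound is (4/5) · 91204/2 = 182408/5 ≈ 36481.6. The integer-valued extremum is e(T(302, 5)) = 36481, which is strictly less than the density bound 182408/5 since 5 ∤ 302 (the parts of T(302, 5) cannot all be equal).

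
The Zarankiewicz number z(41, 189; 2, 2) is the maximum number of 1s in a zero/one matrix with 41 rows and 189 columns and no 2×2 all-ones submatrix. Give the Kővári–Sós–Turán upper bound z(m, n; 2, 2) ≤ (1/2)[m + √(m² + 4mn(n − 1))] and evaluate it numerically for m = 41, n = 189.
z(41, 189; 2, 2) ≤ (1/2)[41 + √(41² + 4·41·189·188)] = (1/2)[41 + √5828929] = 1227.6588

Kővári–Sós–Turán: let r_1, ..., r_41 be the row sums and z = Σ r_i the total number of 1s. Each pair of columns can share at most one row with both entries 1 (else a 2×2 all-ones block appears), so Σ_i C(r_i, 2) ≤ C(189, 2) = 17766. By convexity Σ_i C(r_i, 2) ≥ 41·C(z/41, 2) = z(z − 41)/(2·41), giving z² − 41z − 41·189·188 ≤ 0 and hence z ≤ (1/2)[41 + √(1681 + 4·1456812)] = (1/2)[41 + √5828929] ≈ (1/2)(41 + 2414.3175) = 1227.6588.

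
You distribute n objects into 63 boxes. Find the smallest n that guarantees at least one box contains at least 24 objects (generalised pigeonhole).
n = (24 − 1)·63 + 1 = 1450

By the generalised pigeonhole principle, to guarantee some box contains ≥ r objects we need more than (r − 1) · k objects total. Threshold: n = (r − 1) · k + 1. With r = 24 and k = 63: n = 23 · 63 + 1 = 1449 + 1 = 1450. For n = 1449 = 23 · 63, we can put exactly 23 objects in every box, avoiding 24 in any single one — so 1450 is tight.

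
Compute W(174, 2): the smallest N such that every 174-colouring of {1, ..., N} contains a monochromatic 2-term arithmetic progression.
W(174, 2) = 174 + 1 = 175

A 2-term AP is any pair of integers, so a monochromatic 2-AP exists iff some colour is used at least twice. With 174 colours, the colouring i ↦ i on {1, ..., 174} uses each colour once, avoiding any monochromatic pair, so W(174, 2) > 174. For {1, ..., 175}, pigeonhole forces two integers of the same colour, which form a monochromatic 2-AP. Hence W(174, 2) = 175.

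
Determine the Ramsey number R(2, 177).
R(2, 177) = 177

R(2, k) = k for all k ≥ 2: in a 2-colouring of K_k, either some edge is red (a red K_2) or all edges are blue (a blue K_k). And K_{176} coloured all-blue has no blue K_177, so R(2, 177) > 176. Hence R(2, 177) = 177.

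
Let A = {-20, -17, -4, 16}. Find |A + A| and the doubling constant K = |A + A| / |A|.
K = |A + A| / |A| = 10/4 = 5/2

Enumerate A + A = {a + b : a, b ∈ A}. With |A| = 4, there are |A|^2 = 16 ordered sum pairs; collecting distinct values, A + A = {-40, -37, -34, -24, -21, -8, -4, -1, 12, 32}, so |A + A| = 10. Thus K = 10/4 = 5/2. For comparison, the minimum possible |A + A| over all 4-element sets is 2·4 − 1 = 7 (so min K = 7/4), attained only by arithmetic progressions.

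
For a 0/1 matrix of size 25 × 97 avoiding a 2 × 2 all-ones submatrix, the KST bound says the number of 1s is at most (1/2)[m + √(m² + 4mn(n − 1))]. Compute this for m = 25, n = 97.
z(25, 97; 2, 2) ≤ (1/2)[25 + √(25² + 4·25·97·96)] = (1/2)[25 + √931825] = 495.1554

Kővári–Sós–Turán: let r_1, ..., r_25 be the row sums and z = Σ r_i the total number of 1s. Each pair of columns can share at most one row with both entries 1 (else a 2×2 all-ones block appears), so Σ_i C(r_i, 2) ≤ C(97, 2) = 4656. By convexity Σ_i C(r_i, 2) ≥ 25·C(z/25, 2) = z(z − 25)/(2·25), giving z² − 25z − 25·97·96 ≤ 0 and hence z ≤ (1/2)[25 + √(625 + 4·232800)] = (1/2)[25 + √931825] ≈ (1/2)(25 + 965.3108) = 495.1554.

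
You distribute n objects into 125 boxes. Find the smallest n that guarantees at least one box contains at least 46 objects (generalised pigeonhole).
n = (46 − 1)·125 + 1 = 5626

By the generalised pigeonhole principle, to guarantee some box contains ≥ r objects we need more than (r − 1) · k objects total. Threshold: n = (r − 1) · k + 1. With r = 46 and k = 125: n = 45 · 125 + 1 = 5625 + 1 = 5626. For n = 5625 = 45 · 125, we can put exactly 45 objects in every box, avoiding 46 in any single one — so 5626 is tight.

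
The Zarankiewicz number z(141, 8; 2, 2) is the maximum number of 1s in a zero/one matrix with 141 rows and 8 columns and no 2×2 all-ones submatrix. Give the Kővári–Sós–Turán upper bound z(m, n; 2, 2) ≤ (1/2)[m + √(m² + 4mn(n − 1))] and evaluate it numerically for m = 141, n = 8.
z(141, 8; 2, 2) ≤ (1/2)[141 + √(141² + 4·141·8·7)] = (1/2)[141 + √51465] = 183.9295

Kővári–Sós–Turán: let r_1, ..., r_141 be the row sums and z = Σ r_i the total number of 1s. Each pair of columns can share at most one row with both entries 1 (else a 2×2 all-ones block appears), so Σ_i C(r_i, 2) ≤ C(8, 2) = 28. By convexity Σ_i C(r_i, 2) ≥ 141·C(z/141, 2) = z(z − 141)/(2·141), giving z² − 141z − 141·8·7 ≤ 0 and hence z ≤ (1/2)[141 + √(19881 + 4·7896)] = (1/2)[141 + √51465] ≈ (1/2)(141 + 226.859) = 183.9295.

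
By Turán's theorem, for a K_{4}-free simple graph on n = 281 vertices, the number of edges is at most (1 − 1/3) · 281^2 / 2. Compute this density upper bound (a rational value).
Turán density bound = (2/3) · 281^2/2 = 78961/3 ≈ 26320.3333

Turán's theorem: ex(n, K_{r+1}) is achieved by the complete r-partite Turán graph T(n, r) with parts as balanced as possible, and is at most (1 − 1/r) · n^2/2. For r = 3, n = 281: the density bound is (2/3) · 78961/2 = 78961/3 ≈ 26320.3333. The integer-valued extremum is e(T(281, 3)) = 26320, which is strictly less than the density bound 78961/3 since 3 ∤ 281 (the parts of T(281, 3) cannot all be equal).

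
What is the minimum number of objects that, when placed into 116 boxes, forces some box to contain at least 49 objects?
n = (49 − 1)·116 + 1 = 5569

By the generalised pigeonhole principle, to guarantee some box contains ≥ r objects we need more than (r − 1) · k objects total. Threshold: n = (r − 1) · k + 1. With r = 49 and k = 116: n = 48 · 116 + 1 = 5568 + 1 = 5569. For n = 5568 = 48 · 116, we can put exactly 48 objects in every box, avoiding 49 in any single one — so 5569 is tight.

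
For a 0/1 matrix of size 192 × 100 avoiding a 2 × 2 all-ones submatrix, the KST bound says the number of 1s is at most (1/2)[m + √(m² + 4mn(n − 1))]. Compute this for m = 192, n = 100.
z(192, 100; 2, 2) ≤ (1/2)[192 + √(192² + 4·192·100·99)] = (1/2)[192 + √7640064] = 1478.0333

Kővári–Sós–Turán: let r_1, ..., r_192 be the row sums and z = Σ r_i the total number of 1s. Each pair of columns can share at most one row with both entries 1 (else a 2×2 all-ones block appears), so Σ_i C(r_i, 2) ≤ C(100, 2) = 4950. By convexity Σ_i C(r_i, 2) ≥ 192·C(z/192, 2) = z(z − 192)/(2·192), giving z² − 192z − 192·100·99 ≤ 0 and hence z ≤ (1/2)[192 + √(36864 + 4·1900800)] = (1/2)[192 + √7640064] ≈ (1/2)(192 + 2764.0666) = 1478.0333.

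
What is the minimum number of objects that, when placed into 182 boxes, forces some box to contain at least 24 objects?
n = (24 − 1)·182 + 1 = 4187

By the generalised pigeonhole principle, to guarantee some box contains ≥ r objects we need more than (r − 1) · k objects total. Threshold: n = (r − 1) · k + 1. With r = 24 and k = 182: n = 23 · 182 + 1 = 4186 + 1 = 4187. For n = 4186 = 23 · 182, we can put exactly 23 objects in every box, avoiding 24 in any single one — so 4187 is tight.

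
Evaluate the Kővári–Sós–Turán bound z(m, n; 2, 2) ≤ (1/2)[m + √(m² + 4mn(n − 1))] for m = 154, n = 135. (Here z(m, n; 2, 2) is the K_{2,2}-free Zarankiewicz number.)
z(154, 135; 2, 2) ≤ (1/2)[154 + √(154² + 4·154·135·134)] = (1/2)[154 + √11167156] = 1747.8647

Kővári–Sós–Turán: let r_1, ..., r_154 be the row sums and z = Σ r_i the total number of 1s. Each pair of columns can share at most one row with both entries 1 (else a 2×2 all-ones block appears), so Σ_i C(r_i, 2) ≤ C(135, 2) = 9045. By convexity Σ_i C(r_i, 2) ≥ 154·C(z/154, 2) = z(z − 154)/(2·154), giving z² − 154z − 154·135·134 ≤ 0 and hence z ≤ (1/2)[154 + √(23716 + 4·2785860)] = (1/2)[154 + √11167156] ≈ (1/2)(154 + 3341.7295) = 1747.8647.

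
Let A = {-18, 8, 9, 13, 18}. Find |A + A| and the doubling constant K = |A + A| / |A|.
K = |A + A| / |A| = 14/5

Enumerate A + A = {a + b : a, b ∈ A}. With |A| = 5, there are |A|^2 = 25 ordered sum pairs; collecting distinct values, A + A = {-36, -10, -9, -5, 0, 16, 17, 18, 21, 22, 26, 27, 31, 36}, so |A + A| = 14. Thus K = 14/5. For comparison, the minimum possible |A + A| over all 5-element sets is 2·5 − 1 = 9 (so min K = 9/5), attained only by arithmetic progressions.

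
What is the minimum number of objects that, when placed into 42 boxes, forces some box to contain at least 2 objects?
n = (2 − 1)·42 + 1 = 43

By the generalised pigeonhole principle, to guarantee some box contains ≥ r objects we need more than (r − 1) · k objects total. Threshold: n = (r − 1) · k + 1. With r = 2 and k = 42: n = 1 · 42 + 1 = 42 + 1 = 43. For n = 42 = 1 · 42, we can put exactly 1 objects in every box, avoiding 2 in any single one — so 43 is tight.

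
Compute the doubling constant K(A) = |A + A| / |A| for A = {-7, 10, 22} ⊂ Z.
K = |A + A| / |A| = 6/3 = 2

Enumerate A + A = {a + b : a, b ∈ A}. With |A| = 3, there are |A|^2 = 9 ordered sum pairs; collecting distinct values, A + A = {-14, 3, 15, 20, 32, 44}, so |A + A| = 6. Thus K = 6/3 = 2. For comparison, the minimum possible |A + A| over all 3-element sets is 2·3 − 1 = 5 (so min K = 5/3), attained only by arithmetic progressions.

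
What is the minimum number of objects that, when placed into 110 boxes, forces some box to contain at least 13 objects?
n = (13 − 1)·110 + 1 = 1321

By the generalised pigeonhole principle, to guarantee some box contains ≥ r objects we need more than (r − 1) · k objects total. Threshold: n = (r − 1) · k + 1. With r = 13 and k = 110: n = 12 · 110 + 1 = 1320 + 1 = 1321. For n = 1320 = 12 · 110, we can put exactly 12 objects in every box, avoiding 13 in any single one — so 1321 is tight.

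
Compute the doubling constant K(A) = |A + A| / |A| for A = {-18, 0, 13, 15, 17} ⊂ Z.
K = |A + A| / |A| = 14/5

Enumerate A + A = {a + b : a, b ∈ A}. With |A| = 5, there are |A|^2 = 25 ordered sum pairs; collecting distinct values, A + A = {-36, -18, -5, -3, -1, 0, 13, 15, 17, 26, 28, 30, 32, 34}, so |A + A| = 14. Thus K = 14/5. For comparison, the minimum possible |A + A| over all 5-element sets is 2·5 − 1 = 9 (so min K = 9/5), attained only by arithmetic progressions.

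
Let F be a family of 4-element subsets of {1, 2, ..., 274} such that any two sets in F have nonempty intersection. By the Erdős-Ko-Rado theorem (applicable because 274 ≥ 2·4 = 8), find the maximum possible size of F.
max |F| = C(273, 3) = 3353896

The Erdős-Ko-Rado theorem states: for n ≥ 2k, an intersecting family of k-subsets of an n-element set has size at most C(n − 1, k − 1), with equality for 'star' families {A ⊆ [n] : |A| = k, i ∈ A} (fix an element i). For n = 274, k = 4: C(273, 3) = 3353896.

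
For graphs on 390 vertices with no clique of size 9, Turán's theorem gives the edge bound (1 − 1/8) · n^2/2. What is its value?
Turán density bound = (7/8) · 390^2/2 = 266175/4 ≈ 66543.75

Turán's theorem: ex(n, K_{r+1}) is achieved by the complete r-partite Turán graph T(n, r) with parts as balanced as possible, and is at most (1 − 1/r) · n^2/2. For r = 8, n = 390: the density bound is (7/8) · 152100/2 = 266175/4 ≈ 66543.75. The integer-valued extremum is e(T(390, 8)) = 66543, which is strictly less than the density bound 266175/4 since 8 ∤ 390 (the parts of T(390, 8) cannot all be equal).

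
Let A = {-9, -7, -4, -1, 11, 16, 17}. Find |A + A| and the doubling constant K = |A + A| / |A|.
K = |A + A| / |A| = 25/7

Enumerate A + A = {a + b : a, b ∈ A}. With |A| = 7, there are |A|^2 = 49 ordered sum pairs; collecting distinct values, A + A = {-18, -16, -14, -13, -11, -10, -8, -5, -2, 2, 4, 7, 8, 9, 10, 12, 13, 15, 16, 22, 27, 28, 32, 33, 34}, so |A + A| = 25. Thus K = 25/7. For comparison, the minimum possible |A + A| over all 7-element sets is 2·7 − 1 = 13 (so min K = 13/7), attained only by arithmetic progressions.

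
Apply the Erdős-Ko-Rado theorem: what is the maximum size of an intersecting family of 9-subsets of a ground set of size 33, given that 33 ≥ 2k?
max |F| = C(32, 8) = 10518300

The Erdős-Ko-Rado theorem states: for n ≥ 2k, an intersecting family of k-subsets of an n-element set has size at most C(n − 1, k − 1), with equality for 'star' families {A ⊆ [n] : |A| = k, i ∈ A} (fix an element i). For n = 33, k = 9: C(32, 8) = 10518300.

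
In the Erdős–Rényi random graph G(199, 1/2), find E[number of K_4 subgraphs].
E[# K_4] = C(199, 4) · (1/2)^C(4, 2) = 63391251 / 2^6 = 990488.296875

For each 4-subset S of vertices (there are C(199, 4) = 63391251 such S), let X_S = 1 if S induces a K_4 (all C(4, 2) = 6 edges present). Then P(X_S = 1) = (1/2)^6 = 1/64. By linearity of expectation, E[# K_4] = C(199, 4) · (1/2)^6 = 63391251 / 64 = 990488.296875.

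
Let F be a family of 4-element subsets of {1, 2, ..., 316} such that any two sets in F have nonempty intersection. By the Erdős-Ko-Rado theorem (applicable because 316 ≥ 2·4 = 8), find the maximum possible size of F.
max |F| = C(315, 3) = 5159805

Erdős-Ko-Rado (1961): when n ≥ 2k, max |F| = C(n−1, k−1). The bound is attained by the star {A : i ∈ A} for any fixed i ∈ [n]. Here C(316−1, 4−1) = C(315, 3) = 5159805.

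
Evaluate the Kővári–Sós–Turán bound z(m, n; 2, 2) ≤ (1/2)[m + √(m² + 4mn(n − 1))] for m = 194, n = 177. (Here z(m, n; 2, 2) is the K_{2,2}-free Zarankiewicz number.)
z(194, 177; 2, 2) ≤ (1/2)[194 + √(194² + 4·194·177·176)] = (1/2)[194 + √24211588] = 2557.2636

Kővári–Sós–Turán: let r_1, ..., r_194 be the row sums and z = Σ r_i the total number of 1s. Each pair of columns can share at most one row with both entries 1 (else a 2×2 all-ones block appears), so Σ_i C(r_i, 2) ≤ C(177, 2) = 15576. By convexity Σ_i C(r_i, 2) ≥ 194·C(z/194, 2) = z(z − 194)/(2·194), giving z² − 194z − 194·177·176 ≤ 0 and hence z ≤ (1/2)[194 + √(37636 + 4·6043488)] = (1/2)[194 + √24211588] ≈ (1/2)(194 + 4920.5272) = 2557.2636.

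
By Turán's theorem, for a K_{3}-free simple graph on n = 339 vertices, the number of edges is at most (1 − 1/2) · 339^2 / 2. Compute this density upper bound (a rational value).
Turán density bound = (1/2) · 339^2/2 = 114921/4 ≈ 28730.25

Turán's theorem: ex(n, K_{r+1}) is achieved by the complete r-partite Turán graph T(n, r) with parts as balanced as possible, and is at most (1 − 1/r) · n^2/2. For r = 2, n = 339: the density bound is (1/2) · 114921/2 = 114921/4 ≈ 28730.25. The integer-valued extremum is e(T(339, 2)) = 28730, which is strictly less than the density bound 114921/4 since 2 ∤ 339 (the parts of T(339, 2) cannot all be equal).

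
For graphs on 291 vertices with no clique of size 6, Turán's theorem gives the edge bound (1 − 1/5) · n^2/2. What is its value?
Turán density bound = (4/5) · 291^2/2 = 169362/5 ≈ 33872.4

Turán's theorem: ex(n, K_{r+1}) is achieved by the complete r-partite Turán graph T(n, r) with parts as balanced as possible, and is at most (1 − 1/r) · n^2/2. For r = 5, n = 291: the density bound is (4/5) · 84681/2 = 169362/5 ≈ 33872.4. The integer-valued extremum is e(T(291, 5)) = 33872, which is strictly less than the density bound 169362/5 since 5 ∤ 291 (the parts of T(291, 5) cannot all be equal).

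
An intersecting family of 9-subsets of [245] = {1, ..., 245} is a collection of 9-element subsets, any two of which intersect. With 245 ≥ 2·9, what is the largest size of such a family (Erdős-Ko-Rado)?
max |F| = C(244, 8) = 277486865264862

Erdős-Ko-Rado (1961): when n ≥ 2k, max |F| = C(n−1, k−1). The bound is attained by the star {A : i ∈ A} for any fixed i ∈ [n]. Here C(245−1, 9−1) = C(244, 8) = 277486865264862.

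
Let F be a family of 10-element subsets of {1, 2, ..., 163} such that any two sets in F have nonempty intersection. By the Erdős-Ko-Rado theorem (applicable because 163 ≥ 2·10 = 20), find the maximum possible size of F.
max |F| = C(162, 9) = 168899639028120

The Erdős-Ko-Rado theorem states: for n ≥ 2k, an intersecting family of k-subsets of an n-element set has size at most C(n − 1, k − 1), with equality for 'star' families {A ⊆ [n] : |A| = k, i ∈ A} (fix an element i). For n = 163, k = 10: C(162, 9) = 168899639028120.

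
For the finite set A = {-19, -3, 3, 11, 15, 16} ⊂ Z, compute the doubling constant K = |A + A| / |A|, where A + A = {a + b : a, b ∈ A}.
K = |A + A| / |A| = 21/6 = 7/2

Enumerate A + A = {a + b : a, b ∈ A}. With |A| = 6, there are |A|^2 = 36 ordered sum pairs; collecting distinct values, A + A = {-38, -22, -16, -8, -6, -4, -3, 0, 6, 8, 12, 13, 14, 18, 19, 22, 26, 27, 30, 31, 32}, so |A + A| = 21. Thus K = 21/6 = 7/2. For comparison, the minimum possible |A + A| over all 6-element sets is 2·6 − 1 = 11 (so min K = 11/6), attained only by arithmetic progressions.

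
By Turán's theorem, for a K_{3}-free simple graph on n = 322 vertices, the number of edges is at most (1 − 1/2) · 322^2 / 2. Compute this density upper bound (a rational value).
Turán density bound = (1/2) · 322^2/2 = 25921

Turán's theorem: ex(n, K_{r+1}) is achieved by the complete r-partite Turán graph T(n, r) with parts as balanced as possible, and is at most (1 − 1/r) · n^2/2. For r = 2, n = 322: the density bound is (1/2) · 103684/2 = 25921. Since 2 ∣ 322, the Turán graph T(322, 2) has parts of equal size 161, and its edge count e(T(322, 2)) = 25921 attains the density bound exactly.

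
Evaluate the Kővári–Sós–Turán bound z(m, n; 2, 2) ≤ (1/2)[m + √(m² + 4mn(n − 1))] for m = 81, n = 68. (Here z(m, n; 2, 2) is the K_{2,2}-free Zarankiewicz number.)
z(81, 68; 2, 2) ≤ (1/2)[81 + √(81² + 4·81·68·67)] = (1/2)[81 + √1482705] = 649.3319

Kővári–Sós–Turán: let r_1, ..., r_81 be the row sums and z = Σ r_i the total number of 1s. Each pair of columns can share at most one row with both entries 1 (else a 2×2 all-ones block appears), so Σ_i C(r_i, 2) ≤ C(68, 2) = 2278. By convexity Σ_i C(r_i, 2) ≥ 81·C(z/81, 2) = z(z − 81)/(2·81), giving z² − 81z − 81·68·67 ≤ 0 and hence z ≤ (1/2)[81 + √(6561 + 4·369036)] = (1/2)[81 + √1482705] ≈ (1/2)(81 + 1217.6637) = 649.3319.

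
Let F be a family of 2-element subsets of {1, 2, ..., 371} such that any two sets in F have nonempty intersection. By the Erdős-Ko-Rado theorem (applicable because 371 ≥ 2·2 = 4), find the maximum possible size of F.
max |F| = C(370, 1) = 370

The Erdős-Ko-Rado theorem states: for n ≥ 2k, an intersecting family of k-subsets of an n-element set has size at most C(n − 1, k − 1), with equality for 'star' families {A ⊆ [n] : |A| = k, i ∈ A} (fix an element i). For n = 371, k = 2: C(370, 1) = 370.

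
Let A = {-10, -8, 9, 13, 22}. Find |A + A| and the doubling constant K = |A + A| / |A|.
K = |A + A| / |A| = 15/5 = 3

Enumerate A + A = {a + b : a, b ∈ A}. With |A| = 5, there are |A|^2 = 25 ordered sum pairs; collecting distinct values, A + A = {-20, -18, -16, -1, 1, 3, 5, 12, 14, 18, 22, 26, 31, 35, 44}, so |A + A| = 15. Thus K = 15/5 = 3. For comparison, the minimum possible |A + A| over all 5-element sets is 2·5 − 1 = 9 (so min K = 9/5), attained only by arithmetic progressions.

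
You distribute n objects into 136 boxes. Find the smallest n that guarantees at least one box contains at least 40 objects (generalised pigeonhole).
n = (40 − 1)·136 + 1 = 5305

By the generalised pigeonhole principle, to guarantee some box contains ≥ r objects we need more than (r − 1) · k objects total. Threshold: n = (r − 1) · k + 1. With r = 40 and k = 136: n = 39 · 136 + 1 = 5304 + 1 = 5305. For n = 5304 = 39 · 136, we can put exactly 39 objects in every box, avoiding 40 in any single one — so 5305 is tight.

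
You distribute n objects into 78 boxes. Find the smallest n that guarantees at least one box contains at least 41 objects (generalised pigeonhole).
n = (41 − 1)·78 + 1 = 3121

By the generalised pigeonhole principle, to guarantee some box contains ≥ r objects we need more than (r − 1) · k objects total. Threshold: n = (r − 1) · k + 1. With r = 41 and k = 78: n = 40 · 78 + 1 = 3120 + 1 = 3121. For n = 3120 = 40 · 78, we can put exactly 40 objects in every box, avoiding 41 in any single one — so 3121 is tight.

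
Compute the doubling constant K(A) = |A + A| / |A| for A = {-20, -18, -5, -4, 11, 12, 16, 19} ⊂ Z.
K = |A + A| / |A| = 33/8

Enumerate A + A = {a + b : a, b ∈ A}. With |A| = 8, there are |A|^2 = 64 ordered sum pairs; collecting distinct values, A + A = {-40, -38, -36, -25, -24, -23, -22, -10, -9, -8, -7, -6, -4, -2, -1, 1, 6, 7, 8, 11, 12, 14, 15, 22, 23, 24, 27, 28, 30, 31, 32, 35, 38}, so |A + A| = 33. Thus K = 33/8. For comparison, the minimum possible |A + A| over all 8-element sets is 2·8 − 1 = 15 (so min K = 15/8), attained only by arithmetic progressions.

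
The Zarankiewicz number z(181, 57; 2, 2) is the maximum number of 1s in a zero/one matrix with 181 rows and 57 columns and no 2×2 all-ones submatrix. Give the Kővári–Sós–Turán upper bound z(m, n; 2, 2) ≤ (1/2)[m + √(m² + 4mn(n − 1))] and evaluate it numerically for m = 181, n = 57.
z(181, 57; 2, 2) ≤ (1/2)[181 + √(181² + 4·181·57·56)] = (1/2)[181 + √2343769] = 855.9686

Kővári–Sós–Turán: let r_1, ..., r_181 be the row sums and z = Σ r_i the total number of 1s. Each pair of columns can share at most one row with both entries 1 (else a 2×2 all-ones block appears), so Σ_i C(r_i, 2) ≤ C(57, 2) = 1596. By convexity Σ_i C(r_i, 2) ≥ 181·C(z/181, 2) = z(z − 181)/(2·181), giving z² − 181z − 181·57·56 ≤ 0 and hence z ≤ (1/2)[181 + √(32761 + 4·577752)] = (1/2)[181 + √2343769] ≈ (1/2)(181 + 1530.9373) = 855.9686.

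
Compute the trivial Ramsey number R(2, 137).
R(2, 137) = 137

R(2, k) = k for all k ≥ 2: in a 2-colouring of K_k, either some edge is red (a red K_2) or all edges are blue (a blue K_k). And K_{136} coloured all-blue has no blue K_137, so R(2, 137) > 136. Hence R(2, 137) = 137.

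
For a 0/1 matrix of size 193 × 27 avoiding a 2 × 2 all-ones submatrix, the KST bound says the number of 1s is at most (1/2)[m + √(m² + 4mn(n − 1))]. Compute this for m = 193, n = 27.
z(193, 27; 2, 2) ≤ (1/2)[193 + √(193² + 4·193·27·26)] = (1/2)[193 + √579193] = 477.0237

Kővári–Sós–Turán: let r_1, ..., r_193 be the row sums and z = Σ r_i the total number of 1s. Each pair of columns can share at most one row with both entries 1 (else a 2×2 all-ones block appears), so Σ_i C(r_i, 2) ≤ C(27, 2) = 351. By convexity Σ_i C(r_i, 2) ≥ 193·C(z/193, 2) = z(z − 193)/(2·193), giving z² − 193z − 193·27·26 ≤ 0 and hence z ≤ (1/2)[193 + √(37249 + 4·135486)] = (1/2)[193 + √579193] ≈ (1/2)(193 + 761.0473) = 477.0237.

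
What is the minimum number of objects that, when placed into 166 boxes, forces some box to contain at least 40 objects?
n = (40 − 1)·166 + 1 = 6475

By the generalised pigeonhole principle, to guarantee some box contains ≥ r objects we need more than (r − 1) · k objects total. Threshold: n = (r − 1) · k + 1. With r = 40 and k = 166: n = 39 · 166 + 1 = 6474 + 1 = 6475. For n = 6474 = 39 · 166, we can put exactly 39 objects in every box, avoiding 40 in any single one — so 6475 is tight.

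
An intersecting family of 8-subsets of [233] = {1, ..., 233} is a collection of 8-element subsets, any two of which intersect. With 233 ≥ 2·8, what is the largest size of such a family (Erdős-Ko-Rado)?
max |F| = C(232, 7) = 6550913878696

Erdős-Ko-Rado (1961): when n ≥ 2k, max |F| = C(n−1, k−1). The bound is attained by the star {A : i ∈ A} for any fixed i ∈ [n]. Here C(233−1, 8−1) = C(232, 7) = 6550913878696.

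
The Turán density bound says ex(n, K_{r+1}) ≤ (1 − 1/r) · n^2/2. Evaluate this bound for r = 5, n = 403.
Turán density bound = (4/5) · 403^2/2 = 324818/5 ≈ 64963.6

Turán's theorem: ex(n, K_{r+1}) is achieved by the complete r-partite Turán graph T(n, r) with parts as balanced as possible, and is at most (1 − 1/r) · n^2/2. For r = 5, n = 403: the density bound is (4/5) · 162409/2 = 324818/5 ≈ 64963.6. The integer-valued extremum is e(T(403, 5)) = 64963, which is strictly less than the density bound 324818/5 since 5 ∤ 403 (the parts of T(403, 5) cannot all be equal).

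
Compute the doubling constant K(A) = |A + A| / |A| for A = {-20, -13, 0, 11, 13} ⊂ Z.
K = |A + A| / |A| = 14/5

Enumerate A + A = {a + b : a, b ∈ A}. With |A| = 5, there are |A|^2 = 25 ordered sum pairs; collecting distinct values, A + A = {-40, -33, -26, -20, -13, -9, -7, -2, 0, 11, 13, 22, 24, 26}, so |A + A| = 14. Thus K = 14/5. For comparison, the minimum possible |A + A| over all 5-element sets is 2·5 − 1 = 9 (so min K = 9/5), attained only by arithmetic progressions.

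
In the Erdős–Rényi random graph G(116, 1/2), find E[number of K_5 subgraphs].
E[# K_5] = C(116, 5) · (1/2)^C(5, 2) = 160389488 / 2^10 = 10024343/64 = 156630.359375

For each 5-subset S of vertices (there are C(116, 5) = 160389488 such S), let X_S = 1 if S induces a K_5 (all C(5, 2) = 10 edges present). Then P(X_S = 1) = (1/2)^10 = 1/1024. By linearity of expectation, E[# K_5] = C(116, 5) · (1/2)^10 = 160389488 / 1024 = 10024343/64 = 156630.359375.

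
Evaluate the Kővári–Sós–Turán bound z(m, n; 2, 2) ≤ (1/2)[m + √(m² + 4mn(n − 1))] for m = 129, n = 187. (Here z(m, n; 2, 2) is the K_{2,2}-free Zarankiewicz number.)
z(129, 187; 2, 2) ≤ (1/2)[129 + √(129² + 4·129·187·186)] = (1/2)[129 + √17964153] = 2183.707

Kővári–Sós–Turán: let r_1, ..., r_129 be the row sums and z = Σ r_i the total number of 1s. Each pair of columns can share at most one row with both entries 1 (else a 2×2 all-ones block appears), so Σ_i C(r_i, 2) ≤ C(187, 2) = 17391. By convexity Σ_i C(r_i, 2) ≥ 129·C(z/129, 2) = z(z − 129)/(2·129), giving z² − 129z − 129·187·186 ≤ 0 and hence z ≤ (1/2)[129 + √(16641 + 4·4486878)] = (1/2)[129 + √17964153] ≈ (1/2)(129 + 4238.414) = 2183.707.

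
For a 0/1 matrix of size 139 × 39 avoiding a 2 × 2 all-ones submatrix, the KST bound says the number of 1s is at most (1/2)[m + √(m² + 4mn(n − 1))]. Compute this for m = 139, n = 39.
z(139, 39; 2, 2) ≤ (1/2)[139 + √(139² + 4·139·39·38)] = (1/2)[139 + √843313] = 528.6604

Kővári–Sós–Turán: let r_1, ..., r_139 be the row sums and z = Σ r_i the total number of 1s. Each pair of columns can share at most one row with both entries 1 (else a 2×2 all-ones block appears), so Σ_i C(r_i, 2) ≤ C(39, 2) = 741. By convexity Σ_i C(r_i, 2) ≥ 139·C(z/139, 2) = z(z − 139)/(2·139), giving z² − 139z − 139·39·38 ≤ 0 and hence z ≤ (1/2)[139 + √(19321 + 4·205998)] = (1/2)[139 + √843313] ≈ (1/2)(139 + 918.3208) = 528.6604.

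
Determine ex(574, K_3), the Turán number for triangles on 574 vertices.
ex(574, K_3) = ⌊574^2/4⌋ = 82369

Mantel (1907): a triangle-free graph on n vertices has at most ⌊n^2/4⌋ edges, with equality for the complete bipartite graph K_{⌊n/2⌋, ⌈n/2⌉}. For n = 574: ⌊574^2/4⌋ = ⌊329476/4⌋ = 82369. The extremal graph is K_{287, 287}, which has 287·287 = 82369 edges.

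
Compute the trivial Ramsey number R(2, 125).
R(2, 125) = 125

R(2, k) = k for all k ≥ 2: in a 2-colouring of K_k, either some edge is red (a red K_2) or all edges are blue (a blue K_k). And K_{124} coloured all-blue has no blue K_125, so R(2, 125) > 124. Hence R(2, 125) = 125.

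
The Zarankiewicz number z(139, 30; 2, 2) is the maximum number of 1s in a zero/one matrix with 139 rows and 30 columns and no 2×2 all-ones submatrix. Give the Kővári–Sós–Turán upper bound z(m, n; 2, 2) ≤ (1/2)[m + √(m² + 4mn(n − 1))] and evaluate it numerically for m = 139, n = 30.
z(139, 30; 2, 2) ≤ (1/2)[139 + √(139² + 4·139·30·29)] = (1/2)[139 + √503041] = 424.1269

Kővári–Sós–Turán: let r_1, ..., r_139 be the row sums and z = Σ r_i the total number of 1s. Each pair of columns can share at most one row with both entries 1 (else a 2×2 all-ones block appears), so Σ_i C(r_i, 2) ≤ C(30, 2) = 435. By convexity Σ_i C(r_i, 2) ≥ 139·C(z/139, 2) = z(z − 139)/(2·139), giving z² − 139z − 139·30·29 ≤ 0 and hence z ≤ (1/2)[139 + √(19321 + 4·120930)] = (1/2)[139 + √503041] ≈ (1/2)(139 + 709.2538) = 424.1269.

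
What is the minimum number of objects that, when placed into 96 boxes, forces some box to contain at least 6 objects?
n = (6 − 1)·96 + 1 = 481

By the generalised pigeonhole principle, to guarantee some box contains ≥ r objects we need more than (r − 1) · k objects total. Threshold: n = (r − 1) · k + 1. With r = 6 and k = 96: n = 5 · 96 + 1 = 480 + 1 = 481. For n = 480 = 5 · 96, we can put exactly 5 objects in every box, avoiding 6 in any single one — so 481 is tight.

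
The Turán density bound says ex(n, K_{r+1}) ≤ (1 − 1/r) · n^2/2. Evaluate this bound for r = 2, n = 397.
Turán density bound = (1/2) · 397^2/2 = 157609/4 ≈ 39402.25

Turán's theorem: ex(n, K_{r+1}) is achieved by the complete r-partite Turán graph T(n, r) with parts as balanced as possible, and is at most (1 − 1/r) · n^2/2. For r = 2, n = 397: the density bound is (1/2) · 157609/2 = 157609/4 ≈ 39402.25. The integer-valued extremum is e(T(397, 2)) = 39402, which is strictly less than the density bound 157609/4 since 2 ∤ 397 (the parts of T(397, 2) cannot all be equal).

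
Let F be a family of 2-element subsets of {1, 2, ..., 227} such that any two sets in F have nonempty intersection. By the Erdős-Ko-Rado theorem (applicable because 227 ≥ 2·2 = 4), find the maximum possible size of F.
max |F| = C(226, 1) = 226

The Erdős-Ko-Rado theorem states: for n ≥ 2k, an intersecting family of k-subsets of an n-element set has size at most C(n − 1, k − 1), with equality for 'star' families {A ⊆ [n] : |A| = k, i ∈ A} (fix an element i). For n = 227, k = 2: C(226, 1) = 226.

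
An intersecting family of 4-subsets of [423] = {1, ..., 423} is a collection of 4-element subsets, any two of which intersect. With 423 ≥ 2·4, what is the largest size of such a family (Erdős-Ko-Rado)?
max |F| = C(422, 3) = 12436340

The Erdős-Ko-Rado theorem states: for n ≥ 2k, an intersecting family of k-subsets of an n-element set has size at most C(n − 1, k − 1), with equality for 'star' families {A ⊆ [n] : |A| = k, i ∈ A} (fix an element i). For n = 423, k = 4: C(422, 3) = 12436340.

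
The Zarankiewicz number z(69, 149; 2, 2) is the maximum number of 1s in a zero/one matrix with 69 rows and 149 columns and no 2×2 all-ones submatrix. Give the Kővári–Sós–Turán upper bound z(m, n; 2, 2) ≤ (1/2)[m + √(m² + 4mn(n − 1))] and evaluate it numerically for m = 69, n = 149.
z(69, 149; 2, 2) ≤ (1/2)[69 + √(69² + 4·69·149·148)] = (1/2)[69 + √6091113] = 1268.509

Kővári–Sós–Turán: let r_1, ..., r_69 be the row sums and z = Σ r_i the total number of 1s. Each pair of columns can share at most one row with both entries 1 (else a 2×2 all-ones block appears), so Σ_i C(r_i, 2) ≤ C(149, 2) = 11026. By convexity Σ_i C(r_i, 2) ≥ 69·C(z/69, 2) = z(z − 69)/(2·69), giving z² − 69z − 69·149·148 ≤ 0 and hence z ≤ (1/2)[69 + √(4761 + 4·1521588)] = (1/2)[69 + √6091113] ≈ (1/2)(69 + 2468.018) = 1268.509.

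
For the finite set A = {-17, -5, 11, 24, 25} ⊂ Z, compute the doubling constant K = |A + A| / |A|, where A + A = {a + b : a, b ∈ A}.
K = |A + A| / |A| = 15/5 = 3

Enumerate A + A = {a + b : a, b ∈ A}. With |A| = 5, there are |A|^2 = 25 ordered sum pairs; collecting distinct values, A + A = {-34, -22, -10, -6, 6, 7, 8, 19, 20, 22, 35, 36, 48, 49, 50}, so |A + A| = 15. Thus K = 15/5 = 3. For comparison, the minimum possible |A + A| over all 5-element sets is 2·5 − 1 = 9 (so min K = 9/5), attained only by arithmetic progressions.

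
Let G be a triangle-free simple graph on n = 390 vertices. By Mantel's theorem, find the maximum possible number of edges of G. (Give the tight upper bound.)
ex(390, K_3) = ⌊390^2/4⌋ = 38025

Mantel (1907): a triangle-free graph on n vertices has at most ⌊n^2/4⌋ edges, with equality for the complete bipartite graph K_{⌊n/2⌋, ⌈n/2⌉}. For n = 390: ⌊390^2/4⌋ = ⌊152100/4⌋ = 38025. The extremal graph is K_{195, 195}, which has 195·195 = 38025 edges.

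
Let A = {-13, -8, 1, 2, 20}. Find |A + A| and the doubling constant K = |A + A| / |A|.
K = |A + A| / |A| = 15/5 = 3

Enumerate A + A = {a + b : a, b ∈ A}. With |A| = 5, there are |A|^2 = 25 ordered sum pairs; collecting distinct values, A + A = {-26, -21, -16, -12, -11, -7, -6, 2, 3, 4, 7, 12, 21, 22, 40}, so |A + A| = 15. Thus K = 15/5 = 3. For comparison, the minimum possible |A + A| over all 5-element sets is 2·5 − 1 = 9 (so min K = 9/5), attained only by arithmetic progressions.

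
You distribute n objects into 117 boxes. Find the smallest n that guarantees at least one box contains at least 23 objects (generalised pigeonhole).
n = (23 − 1)·117 + 1 = 2575

By the generalised pigeonhole principle, to guarantee some box contains ≥ r objects we need more than (r − 1) · k objects total. Threshold: n = (r − 1) · k + 1. With r = 23 and k = 117: n = 22 · 117 + 1 = 2574 + 1 = 2575. For n = 2574 = 22 · 117, we can put exactly 22 objects in every box, avoiding 23 in any single one — so 2575 is tight.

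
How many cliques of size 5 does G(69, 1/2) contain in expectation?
E[# K_5] = C(69, 5) · (1/2)^C(5, 2) = 11238513 / 2^10 ≈ 10975.110352

For each 5-subset S of vertices (there are C(69, 5) = 11238513 such S), let X_S = 1 if S induces a K_5 (all C(5, 2) = 10 edges present). Then P(X_S = 1) = (1/2)^10 = 1/1024. By linearity of expectation, E[# K_5] = C(69, 5) · (1/2)^10 = 11238513 / 1024 ≈ 10975.110352.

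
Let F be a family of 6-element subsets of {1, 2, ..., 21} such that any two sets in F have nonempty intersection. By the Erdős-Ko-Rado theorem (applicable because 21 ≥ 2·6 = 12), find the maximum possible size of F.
max |F| = C(20, 5) = 15504

Erdős-Ko-Rado (1961): when n ≥ 2k, max |F| = C(n−1, k−1). The bound is attained by the star {A : i ∈ A} for any fixed i ∈ [n]. Here C(21−1, 6−1) = C(20, 5) = 15504.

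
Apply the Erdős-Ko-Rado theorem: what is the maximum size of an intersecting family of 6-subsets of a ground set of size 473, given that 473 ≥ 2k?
max |F| = C(472, 5) = 191116513224

Erdős-Ko-Rado (1961): when n ≥ 2k, max |F| = C(n−1, k−1). The bound is attained by the star {A : i ∈ A} for any fixed i ∈ [n]. Here C(473−1, 6−1) = C(472, 5) = 191116513224.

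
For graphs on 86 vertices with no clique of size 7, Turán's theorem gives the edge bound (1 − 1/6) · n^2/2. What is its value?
Turán density bound = (5/6) · 86^2/2 = 9245/3 ≈ 3081.6667

Turán's theorem: ex(n, K_{r+1}) is achieved by the complete r-partite Turán graph T(n, r) with parts as balanced as possible, and is at most (1 − 1/r) · n^2/2. For r = 6, n = 86: the density bound is (5/6) · 7396/2 = 9245/3 ≈ 3081.6667. The integer-valued extremum is e(T(86, 6)) = 3081, which is strictly less than the density bound 9245/3 since 6 ∤ 86 (the parts of T(86, 6) cannot all be equal).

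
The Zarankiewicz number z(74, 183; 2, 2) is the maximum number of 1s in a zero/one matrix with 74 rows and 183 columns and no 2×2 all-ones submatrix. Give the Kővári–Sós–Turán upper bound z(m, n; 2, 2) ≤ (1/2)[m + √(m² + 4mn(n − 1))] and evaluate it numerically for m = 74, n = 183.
z(74, 183; 2, 2) ≤ (1/2)[74 + √(74² + 4·74·183·182)] = (1/2)[74 + √9864052] = 1607.3544

Kővári–Sós–Turán: let r_1, ..., r_74 be the row sums and z = Σ r_i the total number of 1s. Each pair of columns can share at most one row with both entries 1 (else a 2×2 all-ones block appears), so Σ_i C(r_i, 2) ≤ C(183, 2) = 16653. By convexity Σ_i C(r_i, 2) ≥ 74·C(z/74, 2) = z(z − 74)/(2·74), giving z² − 74z − 74·183·182 ≤ 0 and hence z ≤ (1/2)[74 + √(5476 + 4·2464644)] = (1/2)[74 + √9864052] ≈ (1/2)(74 + 3140.7088) = 1607.3544.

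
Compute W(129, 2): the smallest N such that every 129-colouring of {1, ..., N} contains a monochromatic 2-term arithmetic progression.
W(129, 2) = 129 + 1 = 130

A 2-term AP is any pair of integers, so a monochromatic 2-AP exists iff some colour is used at least twice. With 129 colours, the colouring i ↦ i on {1, ..., 129} uses each colour once, avoiding any monochromatic pair, so W(129, 2) > 129. For {1, ..., 130}, pigeonhole forces two integers of the same colour, which form a monochromatic 2-AP. Hence W(129, 2) = 130.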